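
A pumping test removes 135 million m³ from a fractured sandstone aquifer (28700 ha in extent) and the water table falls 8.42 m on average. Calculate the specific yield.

A = 28700 ha = 2.87 × 10^8 m²
ΔV = 135 million m³ = 1.35 × 10^8 m³
Sy = ΔV / (A × Δh) = 1.35 × 10^8 m³ / (2.87 × 10^8 m² × 8.42 m) = 0.05586

Sy ≈ 0.056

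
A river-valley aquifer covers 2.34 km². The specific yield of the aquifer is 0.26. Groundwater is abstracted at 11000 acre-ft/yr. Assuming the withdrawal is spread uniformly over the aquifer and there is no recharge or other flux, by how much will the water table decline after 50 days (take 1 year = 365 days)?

A = 2.34 km² = 2.34 × 10^6 m²
Q = 11000 acre-ft/yr = 37170 m³/d
ΔV = Q × t = 37170 m³/d × 50 d = 1.859 × 10^6 m³
Δh = ΔV / (Sy × A) = 1.859 × 10^6 / (0.26 × 2.34 × 10^6) = 3.055 m

Δh ≈ 3.06 m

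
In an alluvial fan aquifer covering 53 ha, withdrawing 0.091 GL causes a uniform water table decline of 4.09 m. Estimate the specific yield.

A = 53 ha = 5.3 × 10^5 m²
ΔV = 0.091 GL = 91000 m³
Sy = ΔV / (A × Δh) = 91000 m³ / (5.3 × 10^5 m² × 4.09 m) = 0.04198

Sy ≈ 0.042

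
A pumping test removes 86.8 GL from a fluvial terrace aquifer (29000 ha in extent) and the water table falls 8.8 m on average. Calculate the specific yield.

A = 29000 ha = 2.9 × 10^8 m²
ΔV = 86.8 GL = 8.68 × 10^7 m³
Sy = ΔV / (A × Δh) = 8.68 × 10^7 m³ / (2.9 × 10^8 m² × 8.8 m) = 0.03401

Sy ≈ 0.034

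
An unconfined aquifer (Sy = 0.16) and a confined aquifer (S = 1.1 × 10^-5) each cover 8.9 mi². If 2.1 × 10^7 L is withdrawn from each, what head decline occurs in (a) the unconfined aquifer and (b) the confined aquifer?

A = 8.9 mi² = 2.305 × 10^7 m²
ΔV = 2.1 × 10^7 L = 21000 m³
Unconfined: Δh_u = ΔV/(Sy·A) = 21000/(0.16 × 2.305 × 10^7) = 0.005694 m
Confined: Δh_c = ΔV/(S·A) = 21000/(1.1 × 10^-5 × 2.305 × 10^7) = 82.82 m

Δh_u ≈ 0.00569 m; Δh_c ≈ 82.8 m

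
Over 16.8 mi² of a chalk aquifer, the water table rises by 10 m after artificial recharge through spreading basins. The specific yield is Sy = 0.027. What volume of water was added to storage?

A = 16.8 mi² = 4.351 × 10^7 m²
ΔV = Sy × A × Δh = 0.027 × 4.351 × 10^7 m² × 10 m = 1.175 × 10^7 m³

ΔV ≈ 1.17 × 10^7 m³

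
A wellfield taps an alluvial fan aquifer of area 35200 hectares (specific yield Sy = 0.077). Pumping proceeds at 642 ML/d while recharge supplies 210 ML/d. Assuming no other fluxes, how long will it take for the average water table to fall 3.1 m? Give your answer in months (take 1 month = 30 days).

t ≈ 6.48 months

A = 35200 hectares = 3.52 × 10^8 m²
ΔV = Sy × A × Δh = 0.077 × 3.52 × 10^8 × 3.1 = 8.402 × 10^7 m³
Net withdrawal = 642 − 210 = 432 ML/d = 4.32 × 10^5 m³/d
t = ΔV / Q = 8.402 × 10^7 m³ / 4.32 × 10^5 m³/d = 194.5 d
t = 194.5 d ≈ 6.483 months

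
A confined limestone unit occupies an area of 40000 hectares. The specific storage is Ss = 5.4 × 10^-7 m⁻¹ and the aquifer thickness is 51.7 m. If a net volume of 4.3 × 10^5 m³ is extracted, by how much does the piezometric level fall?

Δh ≈ 38.5 m

S = Ss × b = 5.4 × 10^-7 m⁻¹ × 51.7 m = 2.792 × 10^-5
A = 40000 hectares = 4 × 10^8 m²
Δh = ΔV / (S × A) = 4.3 × 10^5 m³ / (2.792 × 10^-5 × 4 × 10^8 m²) = 38.51 m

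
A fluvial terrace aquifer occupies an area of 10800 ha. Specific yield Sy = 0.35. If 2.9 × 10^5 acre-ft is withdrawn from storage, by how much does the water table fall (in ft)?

A = 10800 ha = 1.08 × 10^8 m²
ΔV = 2.9 × 10^5 acre-ft = 3.577 × 10^8 m³
Δh = ΔV / (Sy × A) = 3.577 × 10^8 m³ / (0.35 × 1.08 × 10^8 m²) = 9.463 m
Δh = 9.463 m = 31.05 ft

Δh ≈ 31 ft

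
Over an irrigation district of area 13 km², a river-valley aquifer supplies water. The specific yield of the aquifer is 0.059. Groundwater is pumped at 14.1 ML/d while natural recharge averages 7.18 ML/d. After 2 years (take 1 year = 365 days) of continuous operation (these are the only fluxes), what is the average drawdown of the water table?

Δh ≈ 6.59 m

A = 13 km² = 1.3 × 10^7 m²
Net abstraction = 14.1 − 7.18 = 6.92 ML/d
Q_net = 6.92 ML/d = 6920 m³/d
t = 2 years = 730 d
ΔV = Q × t = 6920 m³/d × 730 d = 5.052 × 10^6 m³
Δh = ΔV / (Sy × A) = 5.052 × 10^6 / (0.059 × 1.3 × 10^7) = 6.586 m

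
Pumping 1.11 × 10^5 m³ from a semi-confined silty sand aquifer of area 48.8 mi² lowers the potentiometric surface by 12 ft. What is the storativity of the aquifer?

A = 48.8 mi² = 1.264 × 10^8 m²
Δh = 12 ft = 3.658 m
S = ΔV / (A × Δh) = 1.11 × 10^5 m³ / (1.264 × 10^8 m² × 3.658 m) = 2.401 × 10^-4

S ≈ 2.4 × 10^-4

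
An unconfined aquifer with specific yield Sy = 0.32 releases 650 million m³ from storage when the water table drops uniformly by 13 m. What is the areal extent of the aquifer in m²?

A ≈ 1.56 × 10^8 m²

ΔV = 650 million m³ = 6.5 × 10^8 m³
A = ΔV / (Sy × Δh) = 6.5 × 10^8 / (0.32 × 13) = 1.562 × 10^8 m²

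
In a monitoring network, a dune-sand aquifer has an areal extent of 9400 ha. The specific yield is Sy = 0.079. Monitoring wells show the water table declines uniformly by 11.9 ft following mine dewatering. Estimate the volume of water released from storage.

ΔV ≈ 2.69 × 10^7 m³

A = 9400 ha = 9.4 × 10^7 m²
Δh = 11.9 ft = 3.627 m
ΔV = Sy × A × Δh = 0.079 × 9.4 × 10^7 m² × 3.627 m = 2.693 × 10^7 m³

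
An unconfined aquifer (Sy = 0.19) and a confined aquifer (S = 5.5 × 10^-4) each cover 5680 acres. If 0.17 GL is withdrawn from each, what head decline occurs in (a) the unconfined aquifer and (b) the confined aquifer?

A = 5680 acres = 2.299 × 10^7 m²
ΔV = 0.17 GL = 1.7 × 10^5 m³
Unconfined: Δh_u = ΔV/(Sy·A) = 1.7 × 10^5/(0.19 × 2.299 × 10^7) = 0.03893 m
Confined: Δh_c = ΔV/(S·A) = 1.7 × 10^5/(5.5 × 10^-4 × 2.299 × 10^7) = 13.45 m

Δh_u ≈ 0.0389 m; Δh_c ≈ 13.4 m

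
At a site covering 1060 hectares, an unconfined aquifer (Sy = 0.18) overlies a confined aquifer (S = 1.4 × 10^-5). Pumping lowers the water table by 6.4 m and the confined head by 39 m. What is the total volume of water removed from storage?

A = 1060 hectares = 1.06 × 10^7 m²
Unconfined: ΔV_u = Sy × A × Δh_u = 0.18 × 1.06 × 10^7 × 6.4 = 1.221 × 10^7 m³
Confined: ΔV_c = S × A × Δh_c = 1.4 × 10^-5 × 1.06 × 10^7 × 39 = 5788 m³
Total ΔV = 1.221 × 10^7 + 5788 = 1.222 × 10^7 m³

ΔV ≈ 1.22 × 10^7 m³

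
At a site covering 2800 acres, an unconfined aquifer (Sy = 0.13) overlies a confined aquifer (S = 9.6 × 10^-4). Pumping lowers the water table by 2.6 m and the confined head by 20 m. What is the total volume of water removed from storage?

ΔV ≈ 4.05 × 10^6 m³

A = 2800 acres = 1.133 × 10^7 m²
Unconfined: ΔV_u = Sy × A × Δh_u = 0.13 × 1.133 × 10^7 × 2.6 = 3.83 × 10^6 m³
Confined: ΔV_c = S × A × Δh_c = 9.6 × 10^-4 × 1.133 × 10^7 × 20 = 2.176 × 10^5 m³
Total ΔV = 3.83 × 10^6 + 2.176 × 10^5 = 4.048 × 10^6 m³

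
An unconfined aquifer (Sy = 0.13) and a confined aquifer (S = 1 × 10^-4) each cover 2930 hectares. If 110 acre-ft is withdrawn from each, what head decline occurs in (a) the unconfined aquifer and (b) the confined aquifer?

Δh_u ≈ 0.0356 m; Δh_c ≈ 46.3 m

A = 2930 hectares = 2.93 × 10^7 m²
ΔV = 110 acre-ft = 1.357 × 10^5 m³
Unconfined: Δh_u = ΔV/(Sy·A) = 1.357 × 10^5/(0.13 × 2.93 × 10^7) = 0.03562 m
Confined: Δh_c = ΔV/(S·A) = 1.357 × 10^5/(1 × 10^-4 × 2.93 × 10^7) = 46.31 m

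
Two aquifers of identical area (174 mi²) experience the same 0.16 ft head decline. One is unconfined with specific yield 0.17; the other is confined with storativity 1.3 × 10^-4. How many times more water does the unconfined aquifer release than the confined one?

ΔV_u / ΔV_c ≈ 1310

A = 174 mi² = 4.507 × 10^8 m²
Δh = 0.16 ft = 0.04877 m
Unconfined: ΔV_u = Sy × A × Δh = 0.17 × 4.507 × 10^8 × 0.04877 = 3.736 × 10^6 m³
Confined: ΔV_c = S × A × Δh = 1.3 × 10^-4 × 4.507 × 10^8 × 0.04877 = 2857 m³
Ratio = ΔV_u / ΔV_c = Sy / S = 0.17 / 1.3 × 10^-4 = 1308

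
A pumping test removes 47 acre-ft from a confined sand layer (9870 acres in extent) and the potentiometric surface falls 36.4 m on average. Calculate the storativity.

S ≈ 4 × 10^-5

A = 9870 acres = 3.994 × 10^7 m²
ΔV = 47 acre-ft = 57970 m³
S = ΔV / (A × Δh) = 57970 m³ / (3.994 × 10^7 m² × 36.4 m) = 3.987 × 10^-5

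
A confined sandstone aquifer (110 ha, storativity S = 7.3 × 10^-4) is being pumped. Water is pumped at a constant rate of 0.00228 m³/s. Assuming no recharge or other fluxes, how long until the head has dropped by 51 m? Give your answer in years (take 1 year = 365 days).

t ≈ 0.57 years

A = 110 ha = 1.1 × 10^6 m²
ΔV = S × A × Δh = 7.3 × 10^-4 × 1.1 × 10^6 × 51 = 40950 m³
Q = 0.00228 m³/s = 197 m³/d
t = ΔV / Q = 40950 m³ / 197 m³/d = 207.9 d
t = 207.9 d ≈ 0.5696 years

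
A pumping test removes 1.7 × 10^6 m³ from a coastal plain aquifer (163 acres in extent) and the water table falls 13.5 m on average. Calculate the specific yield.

Sy ≈ 0.19

A = 163 acres = 6.596 × 10^5 m²
Sy = ΔV / (A × Δh) = 1.7 × 10^6 m³ / (6.596 × 10^5 m² × 13.5 m) = 0.1909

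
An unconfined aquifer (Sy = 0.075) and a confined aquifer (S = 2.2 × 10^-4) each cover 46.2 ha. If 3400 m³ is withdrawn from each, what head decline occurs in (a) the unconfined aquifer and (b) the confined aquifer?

A = 46.2 ha = 4.62 × 10^5 m²
Unconfined: Δh_u = ΔV/(Sy·A) = 3400/(0.075 × 4.62 × 10^5) = 0.09812 m
Confined: Δh_c = ΔV/(S·A) = 3400/(2.2 × 10^-4 × 4.62 × 10^5) = 33.45 m

Δh_u ≈ 0.0981 m; Δh_c ≈ 33.5 m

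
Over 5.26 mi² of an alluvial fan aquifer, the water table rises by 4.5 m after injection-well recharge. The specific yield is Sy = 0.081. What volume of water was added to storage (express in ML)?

ΔV ≈ 4970 ML

A = 5.26 mi² = 1.362 × 10^7 m²
ΔV = Sy × A × Δh = 0.081 × 1.362 × 10^7 m² × 4.5 m = 4.966 × 10^6 m³
ΔV = 4.966 × 10^6 m³ = 4966 ML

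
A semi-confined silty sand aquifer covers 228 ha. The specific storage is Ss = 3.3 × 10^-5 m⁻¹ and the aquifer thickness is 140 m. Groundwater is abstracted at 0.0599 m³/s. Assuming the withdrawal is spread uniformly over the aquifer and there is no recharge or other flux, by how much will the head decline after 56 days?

Δh ≈ 27.5 m

S = Ss × b = 3.3 × 10^-5 m⁻¹ × 140 m = 4.62 × 10^-3
A = 228 ha = 2.28 × 10^6 m²
Q = 0.0599 m³/s = 5175 m³/d
ΔV = Q × t = 5175 m³/d × 56 d = 2.898 × 10^5 m³
Δh = ΔV / (S × A) = 2.898 × 10^5 / (0.00462 × 2.28 × 10^6) = 27.51 m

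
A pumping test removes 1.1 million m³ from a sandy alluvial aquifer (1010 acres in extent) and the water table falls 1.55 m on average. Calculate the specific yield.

Sy ≈ 0.17

A = 1010 acres = 4.087 × 10^6 m²
ΔV = 1.1 million m³ = 1.1 × 10^6 m³
Sy = ΔV / (A × Δh) = 1.1 × 10^6 m³ / (4.087 × 10^6 m² × 1.55 m) = 0.1736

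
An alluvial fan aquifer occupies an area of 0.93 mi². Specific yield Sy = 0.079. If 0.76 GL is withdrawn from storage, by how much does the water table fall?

Δh ≈ 3.99 m

A = 0.93 mi² = 2.409 × 10^6 m²
ΔV = 0.76 GL = 7.6 × 10^5 m³
Δh = ΔV / (Sy × A) = 7.6 × 10^5 m³ / (0.079 × 2.409 × 10^6 m²) = 3.994 m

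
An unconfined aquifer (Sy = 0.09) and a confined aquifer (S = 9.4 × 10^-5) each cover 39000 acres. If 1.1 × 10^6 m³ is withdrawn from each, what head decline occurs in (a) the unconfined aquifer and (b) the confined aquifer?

A = 39000 acres = 1.578 × 10^8 m²
Unconfined: Δh_u = ΔV/(Sy·A) = 1.1 × 10^6/(0.09 × 1.578 × 10^8) = 0.07744 m
Confined: Δh_c = ΔV/(S·A) = 1.1 × 10^6/(9.4 × 10^-5 × 1.578 × 10^8) = 74.15 m

Δh_u ≈ 0.0774 m; Δh_c ≈ 74.1 m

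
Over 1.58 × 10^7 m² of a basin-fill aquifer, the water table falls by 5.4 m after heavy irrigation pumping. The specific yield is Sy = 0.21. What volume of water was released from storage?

ΔV ≈ 1.79 × 10^7 m³

ΔV = Sy × A × Δh = 0.21 × 1.58 × 10^7 m² × 5.4 m = 1.792 × 10^7 m³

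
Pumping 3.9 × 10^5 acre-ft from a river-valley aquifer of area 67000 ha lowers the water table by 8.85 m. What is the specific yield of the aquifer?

Sy ≈ 0.081

A = 67000 ha = 6.7 × 10^8 m²
ΔV = 3.9 × 10^5 acre-ft = 4.811 × 10^8 m³
Sy = ΔV / (A × Δh) = 4.811 × 10^8 m³ / (6.7 × 10^8 m² × 8.85 m) = 0.08113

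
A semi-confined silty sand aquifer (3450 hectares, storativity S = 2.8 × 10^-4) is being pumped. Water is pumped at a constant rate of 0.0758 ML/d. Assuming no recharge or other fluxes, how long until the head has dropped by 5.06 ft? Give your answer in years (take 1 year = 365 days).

A = 3450 hectares = 3.45 × 10^7 m²
Δh = 5.06 ft = 1.542 m
ΔV = S × A × Δh = 2.8 × 10^-4 × 3.45 × 10^7 × 1.542 = 14900 m³
Q = 0.0758 ML/d = 75.8 m³/d
t = ΔV / Q = 14900 m³ / 75.8 m³/d = 196.6 d
t = 196.6 d ≈ 0.5385 years

t ≈ 0.538 years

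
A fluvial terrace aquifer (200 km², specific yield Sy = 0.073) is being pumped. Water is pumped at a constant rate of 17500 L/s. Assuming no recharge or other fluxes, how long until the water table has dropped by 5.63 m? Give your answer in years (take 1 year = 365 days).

A = 200 km² = 2 × 10^8 m²
ΔV = Sy × A × Δh = 0.073 × 2 × 10^8 × 5.63 = 8.22 × 10^7 m³
Q = 17500 L/s = 1.512 × 10^6 m³/d
t = ΔV / Q = 8.22 × 10^7 m³ / 1.512 × 10^6 m³/d = 54.36 d
t = 54.36 d ≈ 0.1489 years

t ≈ 0.149 years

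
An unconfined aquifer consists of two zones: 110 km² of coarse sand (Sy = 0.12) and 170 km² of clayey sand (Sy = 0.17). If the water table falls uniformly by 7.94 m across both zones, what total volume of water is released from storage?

ΔV ≈ 3.34 × 10^8 m³

A₁ = 110 km² = 1.1 × 10^8 m²; A₂ = 170 km² = 1.7 × 10^8 m²
ΔV₁ = 0.12 × 1.1 × 10^8 × 7.94 = 1.048 × 10^8 m³
ΔV₂ = 0.17 × 1.7 × 10^8 × 7.94 = 2.295 × 10^8 m³
ΔV = ΔV₁ + ΔV₂ = 3.343 × 10^8 m³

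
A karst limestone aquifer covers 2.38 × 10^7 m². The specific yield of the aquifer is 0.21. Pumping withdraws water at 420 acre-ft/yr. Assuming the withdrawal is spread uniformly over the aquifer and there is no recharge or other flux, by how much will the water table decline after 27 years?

Q = 420 acre-ft/yr = 1419 m³/d
t = 27 years = 9855 d
ΔV = Q × t = 1419 m³/d × 9855 d = 1.399 × 10^7 m³
Δh = ΔV / (Sy × A) = 1.399 × 10^7 / (0.21 × 2.38 × 10^7) = 2.799 m

Δh ≈ 2.8 m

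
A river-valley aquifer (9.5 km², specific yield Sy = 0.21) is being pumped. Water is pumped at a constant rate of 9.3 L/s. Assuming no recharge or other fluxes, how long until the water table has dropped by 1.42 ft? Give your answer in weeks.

t ≈ 154 weeks

A = 9.5 km² = 9.5 × 10^6 m²
Δh = 1.42 ft = 0.4328 m
ΔV = Sy × A × Δh = 0.21 × 9.5 × 10^6 × 0.4328 = 8.635 × 10^5 m³
Q = 9.3 L/s = 803.5 m³/d
t = ΔV / Q = 8.635 × 10^5 m³ / 803.5 m³/d = 1075 d
t = 1075 d ≈ 153.5 weeks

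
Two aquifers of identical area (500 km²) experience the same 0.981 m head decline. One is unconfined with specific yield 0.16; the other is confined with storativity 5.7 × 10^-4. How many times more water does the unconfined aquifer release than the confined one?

ΔV_u / ΔV_c ≈ 281

A = 500 km² = 5 × 10^8 m²
Unconfined: ΔV_u = Sy × A × Δh = 0.16 × 5 × 10^8 × 0.981 = 7.848 × 10^7 m³
Confined: ΔV_c = S × A × Δh = 5.7 × 10^-4 × 5 × 10^8 × 0.981 = 2.796 × 10^5 m³
Ratio = ΔV_u / ΔV_c = Sy / S = 0.16 / 5.7 × 10^-4 = 280.7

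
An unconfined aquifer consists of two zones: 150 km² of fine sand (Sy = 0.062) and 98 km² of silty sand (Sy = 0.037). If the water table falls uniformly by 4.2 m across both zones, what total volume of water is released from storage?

A₁ = 150 km² = 1.5 × 10^8 m²; A₂ = 98 km² = 9.8 × 10^7 m²
ΔV₁ = 0.062 × 1.5 × 10^8 × 4.2 = 3.906 × 10^7 m³
ΔV₂ = 0.037 × 9.8 × 10^7 × 4.2 = 1.523 × 10^7 m³
ΔV = ΔV₁ + ΔV₂ = 5.429 × 10^7 m³

ΔV ≈ 5.43 × 10^7 m³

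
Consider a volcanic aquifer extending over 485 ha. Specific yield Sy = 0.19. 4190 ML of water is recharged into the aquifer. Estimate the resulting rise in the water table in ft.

A = 485 ha = 4.85 × 10^6 m²
ΔV = 4190 ML = 4.19 × 10^6 m³
Δh = ΔV / (Sy × A) = 4.19 × 10^6 m³ / (0.19 × 4.85 × 10^6 m²) = 4.547 m
Δh = 4.547 m = 14.92 ft

Δh ≈ 14.9 ft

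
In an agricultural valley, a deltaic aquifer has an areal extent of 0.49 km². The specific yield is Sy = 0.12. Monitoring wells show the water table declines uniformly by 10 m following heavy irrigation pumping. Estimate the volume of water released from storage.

A = 0.49 km² = 4.9 × 10^5 m²
ΔV = Sy × A × Δh = 0.12 × 4.9 × 10^5 m² × 10 m = 5.88 × 10^5 m³

ΔV ≈ 5.88 × 10^5 m³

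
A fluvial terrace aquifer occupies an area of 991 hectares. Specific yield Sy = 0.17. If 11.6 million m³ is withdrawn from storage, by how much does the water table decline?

Δh ≈ 6.89 m

A = 991 hectares = 9.91 × 10^6 m²
ΔV = 11.6 million m³ = 1.16 × 10^7 m³
Δh = ΔV / (Sy × A) = 1.16 × 10^7 m³ / (0.17 × 9.91 × 10^6 m²) = 6.885 m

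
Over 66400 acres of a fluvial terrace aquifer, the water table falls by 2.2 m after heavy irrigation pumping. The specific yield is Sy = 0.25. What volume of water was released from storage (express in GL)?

A = 66400 acres = 2.687 × 10^8 m²
ΔV = Sy × A × Δh = 0.25 × 2.687 × 10^8 m² × 2.2 m = 1.478 × 10^8 m³
ΔV = 1.478 × 10^8 m³ = 147.8 GL

ΔV ≈ 148 GL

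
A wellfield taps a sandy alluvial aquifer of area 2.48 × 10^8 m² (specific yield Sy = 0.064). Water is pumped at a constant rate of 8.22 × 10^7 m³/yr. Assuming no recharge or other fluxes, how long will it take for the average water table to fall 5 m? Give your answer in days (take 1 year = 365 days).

t ≈ 352 days

ΔV = Sy × A × Δh = 0.064 × 2.48 × 10^8 × 5 = 7.936 × 10^7 m³
Q = 8.22 × 10^7 m³/yr = 2.252 × 10^5 m³/d
t = ΔV / Q = 7.936 × 10^7 m³ / 2.252 × 10^5 m³/d = 352.4 d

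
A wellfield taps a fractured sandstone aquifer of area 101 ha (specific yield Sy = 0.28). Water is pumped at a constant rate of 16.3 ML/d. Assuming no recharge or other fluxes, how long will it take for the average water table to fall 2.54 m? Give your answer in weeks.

t ≈ 6.3 weeks

A = 101 ha = 1.01 × 10^6 m²
ΔV = Sy × A × Δh = 0.28 × 1.01 × 10^6 × 2.54 = 7.183 × 10^5 m³
Q = 16.3 ML/d = 16300 m³/d
t = ΔV / Q = 7.183 × 10^5 m³ / 16300 m³/d = 44.07 d
t = 44.07 d ≈ 6.295 weeks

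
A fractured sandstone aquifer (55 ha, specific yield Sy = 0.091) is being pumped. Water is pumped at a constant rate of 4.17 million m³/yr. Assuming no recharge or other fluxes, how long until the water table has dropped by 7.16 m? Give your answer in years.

t ≈ 0.0859 years

A = 55 ha = 5.5 × 10^5 m²
ΔV = Sy × A × Δh = 0.091 × 5.5 × 10^5 × 7.16 = 3.584 × 10^5 m³
Q = 4.17 million m³/yr = 11420 m³/d
t = ΔV / Q = 3.584 × 10^5 m³ / 11420 m³/d = 31.37 d
t = 31.37 d ≈ 0.08594 years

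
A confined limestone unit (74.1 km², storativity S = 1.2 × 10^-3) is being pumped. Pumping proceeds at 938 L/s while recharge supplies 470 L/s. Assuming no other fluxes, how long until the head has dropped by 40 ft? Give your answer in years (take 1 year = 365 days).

A = 74.1 km² = 7.41 × 10^7 m²
Δh = 40 ft = 12.19 m
ΔV = S × A × Δh = 0.0012 × 7.41 × 10^7 × 12.19 = 1.084 × 10^6 m³
Net withdrawal = 938 − 470 = 468 L/s = 40440 m³/d
t = ΔV / Q = 1.084 × 10^6 m³ / 40440 m³/d = 26.81 d
t = 26.81 d ≈ 0.07346 years

t ≈ 0.0735 years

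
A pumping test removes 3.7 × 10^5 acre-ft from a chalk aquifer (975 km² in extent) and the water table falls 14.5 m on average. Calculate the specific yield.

Sy ≈ 0.032

A = 975 km² = 9.75 × 10^8 m²
ΔV = 3.7 × 10^5 acre-ft = 4.564 × 10^8 m³
Sy = ΔV / (A × Δh) = 4.564 × 10^8 m³ / (9.75 × 10^8 m² × 14.5 m) = 0.03228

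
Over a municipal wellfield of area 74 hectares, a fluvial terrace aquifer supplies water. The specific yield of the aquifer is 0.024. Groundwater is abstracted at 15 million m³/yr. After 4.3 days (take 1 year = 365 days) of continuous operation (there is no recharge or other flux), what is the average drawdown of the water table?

A = 74 hectares = 7.4 × 10^5 m²
Q = 15 million m³/yr = 41100 m³/d
ΔV = Q × t = 41100 m³/d × 4.3 d = 1.767 × 10^5 m³
Δh = ΔV / (Sy × A) = 1.767 × 10^5 / (0.024 × 7.4 × 10^5) = 9.95 m

Δh ≈ 9.95 m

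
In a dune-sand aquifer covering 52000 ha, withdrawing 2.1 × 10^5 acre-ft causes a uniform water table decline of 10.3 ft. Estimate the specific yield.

A = 52000 ha = 5.2 × 10^8 m²
Δh = 10.3 ft = 3.139 m
ΔV = 2.1 × 10^5 acre-ft = 2.59 × 10^8 m³
Sy = ΔV / (A × Δh) = 2.59 × 10^8 m³ / (5.2 × 10^8 m² × 3.139 m) = 0.1587

Sy ≈ 0.16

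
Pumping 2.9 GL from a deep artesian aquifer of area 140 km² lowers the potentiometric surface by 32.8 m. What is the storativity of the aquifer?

A = 140 km² = 1.4 × 10^8 m²
ΔV = 2.9 GL = 2.9 × 10^6 m³
S = ΔV / (A × Δh) = 2.9 × 10^6 m³ / (1.4 × 10^8 m² × 32.8 m) = 6.315 × 10^-4

S ≈ 6.3 × 10^-4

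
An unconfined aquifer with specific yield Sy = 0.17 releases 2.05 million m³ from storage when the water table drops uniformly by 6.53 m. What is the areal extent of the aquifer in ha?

ΔV = 2.05 million m³ = 2.05 × 10^6 m³
A = ΔV / (Sy × Δh) = 2.05 × 10^6 / (0.17 × 6.53) = 1.847 × 10^6 m²
A = 1.847 × 10^6 m² = 184.7 ha

A ≈ 185 ha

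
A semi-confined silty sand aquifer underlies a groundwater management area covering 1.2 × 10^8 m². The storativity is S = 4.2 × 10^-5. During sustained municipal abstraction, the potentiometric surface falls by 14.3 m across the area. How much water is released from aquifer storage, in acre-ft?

ΔV = S × A × Δh = 4.2 × 10^-5 × 1.2 × 10^8 m² × 14.3 m = 72070 m³
ΔV = 72070 m³ = 58.43 acre-ft

ΔV ≈ 58.4 acre-ft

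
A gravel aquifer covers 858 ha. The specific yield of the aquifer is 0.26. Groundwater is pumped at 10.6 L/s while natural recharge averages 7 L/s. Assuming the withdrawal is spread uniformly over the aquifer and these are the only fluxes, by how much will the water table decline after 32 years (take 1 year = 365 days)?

A = 858 ha = 8.58 × 10^6 m²
Net abstraction = 10.6 − 7 = 3.6 L/s
Q_net = 3.6 L/s = 311 m³/d
t = 32 years = 11680 d
ΔV = Q × t = 311 m³/d × 11680 d = 3.633 × 10^6 m³
Δh = ΔV / (Sy × A) = 3.633 × 10^6 / (0.26 × 8.58 × 10^6) = 1.629 m

Δh ≈ 1.63 m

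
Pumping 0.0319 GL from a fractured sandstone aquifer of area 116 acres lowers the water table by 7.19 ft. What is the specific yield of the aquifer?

Sy ≈ 0.031

A = 116 acres = 4.694 × 10^5 m²
Δh = 7.19 ft = 2.192 m
ΔV = 0.0319 GL = 31900 m³
Sy = ΔV / (A × Δh) = 31900 m³ / (4.694 × 10^5 m² × 2.192 m) = 0.03101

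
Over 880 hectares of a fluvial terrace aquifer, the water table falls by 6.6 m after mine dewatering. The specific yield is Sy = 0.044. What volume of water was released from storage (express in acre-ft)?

A = 880 hectares = 8.8 × 10^6 m²
ΔV = Sy × A × Δh = 0.044 × 8.8 × 10^6 m² × 6.6 m = 2.556 × 10^6 m³
ΔV = 2.556 × 10^6 m³ = 2072 acre-ft

ΔV ≈ 2070 acre-ft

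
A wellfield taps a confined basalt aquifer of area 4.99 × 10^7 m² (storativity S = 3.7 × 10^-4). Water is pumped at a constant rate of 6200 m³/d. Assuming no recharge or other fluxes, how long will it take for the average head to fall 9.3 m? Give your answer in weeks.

t ≈ 3.96 weeks

ΔV = S × A × Δh = 3.7 × 10^-4 × 4.99 × 10^7 × 9.3 = 1.717 × 10^5 m³
t = ΔV / Q = 1.717 × 10^5 m³ / 6200 m³/d = 27.69 d
t = 27.69 d ≈ 3.956 weeks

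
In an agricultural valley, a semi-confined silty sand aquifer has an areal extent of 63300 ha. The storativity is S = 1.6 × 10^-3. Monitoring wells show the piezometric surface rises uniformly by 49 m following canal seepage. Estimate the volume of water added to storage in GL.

A = 63300 ha = 6.33 × 10^8 m²
ΔV = S × A × Δh = 0.0016 × 6.33 × 10^8 m² × 49 m = 4.963 × 10^7 m³
ΔV = 4.963 × 10^7 m³ = 49.63 GL

ΔV ≈ 49.6 GL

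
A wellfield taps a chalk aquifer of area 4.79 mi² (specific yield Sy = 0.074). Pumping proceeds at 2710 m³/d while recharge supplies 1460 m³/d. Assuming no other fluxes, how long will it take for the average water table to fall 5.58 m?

A = 4.79 mi² = 1.241 × 10^7 m²
ΔV = Sy × A × Δh = 0.074 × 1.241 × 10^7 × 5.58 = 5.123 × 10^6 m³
Net withdrawal = 2710 − 1460 = 1250 m³/d
t = ΔV / Q = 5.123 × 10^6 m³ / 1250 m³/d = 4098 d

t ≈ 4100 days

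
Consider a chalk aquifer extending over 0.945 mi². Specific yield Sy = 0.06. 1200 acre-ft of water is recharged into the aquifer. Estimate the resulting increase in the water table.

A = 0.945 mi² = 2.448 × 10^6 m²
ΔV = 1200 acre-ft = 1.48 × 10^6 m³
Δh = ΔV / (Sy × A) = 1.48 × 10^6 m³ / (0.06 × 2.448 × 10^6 m²) = 10.08 m

Δh ≈ 10.1 m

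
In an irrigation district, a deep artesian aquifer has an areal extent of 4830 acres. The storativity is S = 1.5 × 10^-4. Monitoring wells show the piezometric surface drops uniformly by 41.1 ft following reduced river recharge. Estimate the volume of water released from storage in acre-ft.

A = 4830 acres = 1.955 × 10^7 m²
Δh = 41.1 ft = 12.53 m
ΔV = S × A × Δh = 1.5 × 10^-4 × 1.955 × 10^7 m² × 12.53 m = 36730 m³
ΔV = 36730 m³ = 29.78 acre-ft

ΔV ≈ 29.8 acre-ft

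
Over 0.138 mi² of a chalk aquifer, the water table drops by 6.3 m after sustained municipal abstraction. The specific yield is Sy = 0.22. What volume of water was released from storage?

ΔV ≈ 4.95 × 10^5 m³

A = 0.138 mi² = 3.574 × 10^5 m²
ΔV = Sy × A × Δh = 0.22 × 3.574 × 10^5 m² × 6.3 m = 4.954 × 10^5 m³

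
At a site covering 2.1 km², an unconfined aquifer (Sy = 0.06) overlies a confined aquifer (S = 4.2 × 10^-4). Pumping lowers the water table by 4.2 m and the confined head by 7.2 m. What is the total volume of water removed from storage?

ΔV ≈ 5.36 × 10^5 m³

A = 2.1 km² = 2.1 × 10^6 m²
Unconfined: ΔV_u = Sy × A × Δh_u = 0.06 × 2.1 × 10^6 × 4.2 = 5.292 × 10^5 m³
Confined: ΔV_c = S × A × Δh_c = 4.2 × 10^-4 × 2.1 × 10^6 × 7.2 = 6350 m³
Total ΔV = 5.292 × 10^5 + 6350 = 5.356 × 10^5 m³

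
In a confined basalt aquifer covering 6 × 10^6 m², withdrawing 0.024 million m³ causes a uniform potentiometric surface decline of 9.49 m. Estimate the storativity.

ΔV = 0.024 million m³ = 24000 m³
S = ΔV / (A × Δh) = 24000 m³ / (6 × 10^6 m² × 9.49 m) = 4.215 × 10^-4

S ≈ 4.2 × 10^-4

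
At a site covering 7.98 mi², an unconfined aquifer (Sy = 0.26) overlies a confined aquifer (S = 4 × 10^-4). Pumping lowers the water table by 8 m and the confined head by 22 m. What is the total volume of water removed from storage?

ΔV ≈ 4.32 × 10^7 m³

A = 7.98 mi² = 2.067 × 10^7 m²
Unconfined: ΔV_u = Sy × A × Δh_u = 0.26 × 2.067 × 10^7 × 8 = 4.299 × 10^7 m³
Confined: ΔV_c = S × A × Δh_c = 4 × 10^-4 × 2.067 × 10^7 × 22 = 1.819 × 10^5 m³
Total ΔV = 4.299 × 10^7 + 1.819 × 10^5 = 4.317 × 10^7 m³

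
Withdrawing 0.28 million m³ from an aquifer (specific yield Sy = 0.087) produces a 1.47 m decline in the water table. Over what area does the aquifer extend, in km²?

ΔV = 0.28 million m³ = 2.8 × 10^5 m³
A = ΔV / (Sy × Δh) = 2.8 × 10^5 / (0.087 × 1.47) = 2.189 × 10^6 m²
A = 2.189 × 10^6 m² = 2.189 km²

A ≈ 2.19 km²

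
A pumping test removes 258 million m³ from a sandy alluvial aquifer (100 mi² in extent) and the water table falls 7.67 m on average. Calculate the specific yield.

A = 100 mi² = 2.59 × 10^8 m²
ΔV = 258 million m³ = 2.58 × 10^8 m³
Sy = ΔV / (A × Δh) = 2.58 × 10^8 m³ / (2.59 × 10^8 m² × 7.67 m) = 0.1299

Sy ≈ 0.13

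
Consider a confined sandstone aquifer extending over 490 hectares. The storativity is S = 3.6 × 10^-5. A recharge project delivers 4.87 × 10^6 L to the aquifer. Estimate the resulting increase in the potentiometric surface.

Δh ≈ 27.6 m

A = 490 hectares = 4.9 × 10^6 m²
ΔV = 4.87 × 10^6 L = 4870 m³
Δh = ΔV / (S × A) = 4870 m³ / (3.6 × 10^-5 × 4.9 × 10^6 m²) = 27.61 m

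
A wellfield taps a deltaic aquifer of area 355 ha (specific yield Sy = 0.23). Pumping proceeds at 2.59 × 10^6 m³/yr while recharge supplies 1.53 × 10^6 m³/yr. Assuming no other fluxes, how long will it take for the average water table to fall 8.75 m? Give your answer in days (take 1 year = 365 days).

t ≈ 2460 days

A = 355 ha = 3.55 × 10^6 m²
ΔV = Sy × A × Δh = 0.23 × 3.55 × 10^6 × 8.75 = 7.144 × 10^6 m³
Net withdrawal = 2.59 × 10^6 − 1.53 × 10^6 = 1.06 × 10^6 m³/yr = 2904 m³/d
t = ΔV / Q = 7.144 × 10^6 m³ / 2904 m³/d = 2460 d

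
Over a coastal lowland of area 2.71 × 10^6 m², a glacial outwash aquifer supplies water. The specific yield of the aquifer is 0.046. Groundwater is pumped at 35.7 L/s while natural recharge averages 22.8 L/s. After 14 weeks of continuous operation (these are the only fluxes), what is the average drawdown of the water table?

Δh ≈ 0.876 m

Net abstraction = 35.7 − 22.8 = 12.9 L/s
Q_net = 12.9 L/s = 1115 m³/d
t = 14 weeks = 98 d
ΔV = Q × t = 1115 m³/d × 98 d = 1.092 × 10^5 m³
Δh = ΔV / (Sy × A) = 1.092 × 10^5 / (0.046 × 2.71 × 10^6) = 0.8762 m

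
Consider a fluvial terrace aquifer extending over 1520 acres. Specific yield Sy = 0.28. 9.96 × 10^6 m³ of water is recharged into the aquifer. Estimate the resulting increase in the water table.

Δh ≈ 5.78 m

A = 1520 acres = 6.151 × 10^6 m²
Δh = ΔV / (Sy × A) = 9.96 × 10^6 m³ / (0.28 × 6.151 × 10^6 m²) = 5.783 m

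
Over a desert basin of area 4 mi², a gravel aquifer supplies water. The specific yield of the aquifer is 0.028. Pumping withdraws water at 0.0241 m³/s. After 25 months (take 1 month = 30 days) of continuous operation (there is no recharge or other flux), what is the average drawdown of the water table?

A = 4 mi² = 1.036 × 10^7 m²
Q = 0.0241 m³/s = 2082 m³/d
t = 25 months = 750 d
ΔV = Q × t = 2082 m³/d × 750 d = 1.562 × 10^6 m³
Δh = ΔV / (Sy × A) = 1.562 × 10^6 / (0.028 × 1.036 × 10^7) = 5.384 m

Δh ≈ 5.38 m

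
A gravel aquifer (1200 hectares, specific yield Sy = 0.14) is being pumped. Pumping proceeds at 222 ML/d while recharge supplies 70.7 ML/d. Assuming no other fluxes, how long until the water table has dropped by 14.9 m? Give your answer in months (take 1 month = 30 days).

A = 1200 hectares = 1.2 × 10^7 m²
ΔV = Sy × A × Δh = 0.14 × 1.2 × 10^7 × 14.9 = 2.503 × 10^7 m³
Net withdrawal = 222 − 70.7 = 151.3 ML/d = 1.513 × 10^5 m³/d
t = ΔV / Q = 2.503 × 10^7 m³ / 1.513 × 10^5 m³/d = 165.4 d
t = 165.4 d ≈ 5.515 months

t ≈ 5.51 months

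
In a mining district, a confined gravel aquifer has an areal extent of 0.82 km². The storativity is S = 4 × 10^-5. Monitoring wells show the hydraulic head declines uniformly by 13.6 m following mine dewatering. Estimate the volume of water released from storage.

A = 0.82 km² = 8.2 × 10^5 m²
ΔV = S × A × Δh = 4 × 10^-5 × 8.2 × 10^5 m² × 13.6 m = 446.1 m³

ΔV ≈ 446 m³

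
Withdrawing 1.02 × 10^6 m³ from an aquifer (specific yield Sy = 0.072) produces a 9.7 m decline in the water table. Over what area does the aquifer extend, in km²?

A = ΔV / (Sy × Δh) = 1.02 × 10^6 / (0.072 × 9.7) = 1.46 × 10^6 m²
A = 1.46 × 10^6 m² = 1.46 km²

A ≈ 1.46 km²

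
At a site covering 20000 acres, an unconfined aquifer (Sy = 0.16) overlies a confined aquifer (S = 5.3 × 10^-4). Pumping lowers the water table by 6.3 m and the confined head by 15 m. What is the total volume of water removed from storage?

A = 20000 acres = 8.094 × 10^7 m²
Unconfined: ΔV_u = Sy × A × Δh_u = 0.16 × 8.094 × 10^7 × 6.3 = 8.158 × 10^7 m³
Confined: ΔV_c = S × A × Δh_c = 5.3 × 10^-4 × 8.094 × 10^7 × 15 = 6.435 × 10^5 m³
Total ΔV = 8.158 × 10^7 + 6.435 × 10^5 = 8.223 × 10^7 m³

ΔV ≈ 8.22 × 10^7 m³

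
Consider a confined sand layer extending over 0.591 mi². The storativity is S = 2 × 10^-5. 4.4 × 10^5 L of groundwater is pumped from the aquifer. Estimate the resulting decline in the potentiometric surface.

A = 0.591 mi² = 1.531 × 10^6 m²
ΔV = 4.4 × 10^5 L = 440 m³
Δh = ΔV / (S × A) = 440 m³ / (2 × 10^-5 × 1.531 × 10^6 m²) = 14.37 m

Δh ≈ 14.4 m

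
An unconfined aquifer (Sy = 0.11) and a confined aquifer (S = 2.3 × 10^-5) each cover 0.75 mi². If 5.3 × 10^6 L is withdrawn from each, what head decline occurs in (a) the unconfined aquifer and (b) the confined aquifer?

Δh_u ≈ 0.0248 m; Δh_c ≈ 119 m

A = 0.75 mi² = 1.942 × 10^6 m²
ΔV = 5.3 × 10^6 L = 5300 m³
Unconfined: Δh_u = ΔV/(Sy·A) = 5300/(0.11 × 1.942 × 10^6) = 0.0248 m
Confined: Δh_c = ΔV/(S·A) = 5300/(2.3 × 10^-5 × 1.942 × 10^6) = 118.6 m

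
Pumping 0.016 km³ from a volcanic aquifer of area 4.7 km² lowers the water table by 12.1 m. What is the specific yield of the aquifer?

Sy ≈ 0.28

A = 4.7 km² = 4.7 × 10^6 m²
ΔV = 0.016 km³ = 1.6 × 10^7 m³
Sy = ΔV / (A × Δh) = 1.6 × 10^7 m³ / (4.7 × 10^6 m² × 12.1 m) = 0.2813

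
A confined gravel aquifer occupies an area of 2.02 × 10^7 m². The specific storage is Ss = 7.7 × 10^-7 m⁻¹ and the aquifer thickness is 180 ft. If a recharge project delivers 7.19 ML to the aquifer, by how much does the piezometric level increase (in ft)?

Δh ≈ 27.6 ft

b = 180 ft = 54.86 m
S = Ss × b = 7.7 × 10^-7 m⁻¹ × 54.86 m = 4.225 × 10^-5
ΔV = 7.19 ML = 7190 m³
Δh = ΔV / (S × A) = 7190 m³ / (4.225 × 10^-5 × 2.02 × 10^7 m²) = 8.426 m
Δh = 8.426 m = 27.64 ft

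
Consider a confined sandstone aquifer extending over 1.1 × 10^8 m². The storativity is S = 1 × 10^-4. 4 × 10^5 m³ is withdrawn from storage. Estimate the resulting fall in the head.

Δh ≈ 36.4 m

Δh = ΔV / (S × A) = 4 × 10^5 m³ / (1 × 10^-4 × 1.1 × 10^8 m²) = 36.36 m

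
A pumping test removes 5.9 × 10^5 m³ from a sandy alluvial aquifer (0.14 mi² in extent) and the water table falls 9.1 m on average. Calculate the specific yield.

A = 0.14 mi² = 3.626 × 10^5 m²
Sy = ΔV / (A × Δh) = 5.9 × 10^5 m³ / (3.626 × 10^5 m² × 9.1 m) = 0.1788

Sy ≈ 0.18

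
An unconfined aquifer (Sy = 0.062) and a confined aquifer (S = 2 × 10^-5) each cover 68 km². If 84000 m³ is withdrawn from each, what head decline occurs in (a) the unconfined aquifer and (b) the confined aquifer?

Δh_u ≈ 0.0199 m; Δh_c ≈ 61.8 m

A = 68 km² = 6.8 × 10^7 m²
Unconfined: Δh_u = ΔV/(Sy·A) = 84000/(0.062 × 6.8 × 10^7) = 0.01992 m
Confined: Δh_c = ΔV/(S·A) = 84000/(2 × 10^-5 × 6.8 × 10^7) = 61.76 m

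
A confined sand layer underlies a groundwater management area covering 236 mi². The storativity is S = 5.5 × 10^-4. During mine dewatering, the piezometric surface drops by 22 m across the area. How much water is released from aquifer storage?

A = 236 mi² = 6.112 × 10^8 m²
ΔV = S × A × Δh = 5.5 × 10^-4 × 6.112 × 10^8 m² × 22 m = 7.396 × 10^6 m³

ΔV ≈ 7.4 × 10^6 m³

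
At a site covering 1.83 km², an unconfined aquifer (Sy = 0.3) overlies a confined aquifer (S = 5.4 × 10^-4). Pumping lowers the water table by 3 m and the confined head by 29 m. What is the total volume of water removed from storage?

A = 1.83 km² = 1.83 × 10^6 m²
Unconfined: ΔV_u = Sy × A × Δh_u = 0.3 × 1.83 × 10^6 × 3 = 1.647 × 10^6 m³
Confined: ΔV_c = S × A × Δh_c = 5.4 × 10^-4 × 1.83 × 10^6 × 29 = 28660 m³
Total ΔV = 1.647 × 10^6 + 28660 = 1.676 × 10^6 m³

ΔV ≈ 1.68 × 10^6 m³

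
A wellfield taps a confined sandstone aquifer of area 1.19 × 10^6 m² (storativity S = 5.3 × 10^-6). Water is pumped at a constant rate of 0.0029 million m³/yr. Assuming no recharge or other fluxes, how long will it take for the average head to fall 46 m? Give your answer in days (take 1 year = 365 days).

t ≈ 36.5 days

ΔV = S × A × Δh = 5.3 × 10^-6 × 1.19 × 10^6 × 46 = 290.1 m³
Q = 0.0029 million m³/yr = 7.945 m³/d
t = ΔV / Q = 290.1 m³ / 7.945 m³/d = 36.52 d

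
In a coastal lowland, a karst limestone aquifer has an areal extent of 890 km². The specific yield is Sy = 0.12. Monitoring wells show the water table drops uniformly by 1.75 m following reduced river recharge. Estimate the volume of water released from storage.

ΔV ≈ 1.87 × 10^8 m³

A = 890 km² = 8.9 × 10^8 m²
ΔV = Sy × A × Δh = 0.12 × 8.9 × 10^8 m² × 1.75 m = 1.869 × 10^8 m³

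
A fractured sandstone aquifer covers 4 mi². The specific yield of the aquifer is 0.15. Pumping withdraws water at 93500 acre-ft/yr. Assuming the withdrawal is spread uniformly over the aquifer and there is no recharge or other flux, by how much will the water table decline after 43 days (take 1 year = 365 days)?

Δh ≈ 8.74 m

A = 4 mi² = 1.036 × 10^7 m²
Q = 93500 acre-ft/yr = 3.16 × 10^5 m³/d
ΔV = Q × t = 3.16 × 10^5 m³/d × 43 d = 1.359 × 10^7 m³
Δh = ΔV / (Sy × A) = 1.359 × 10^7 / (0.15 × 1.036 × 10^7) = 8.743 m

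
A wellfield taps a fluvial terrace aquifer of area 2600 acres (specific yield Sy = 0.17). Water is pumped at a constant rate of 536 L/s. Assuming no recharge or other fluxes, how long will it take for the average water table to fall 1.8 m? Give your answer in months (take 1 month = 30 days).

A = 2600 acres = 1.052 × 10^7 m²
ΔV = Sy × A × Δh = 0.17 × 1.052 × 10^7 × 1.8 = 3.22 × 10^6 m³
Q = 536 L/s = 46310 m³/d
t = ΔV / Q = 3.22 × 10^6 m³ / 46310 m³/d = 69.52 d
t = 69.52 d ≈ 2.317 months

t ≈ 2.32 months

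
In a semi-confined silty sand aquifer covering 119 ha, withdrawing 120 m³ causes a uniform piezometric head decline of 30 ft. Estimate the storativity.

S ≈ 1.1 × 10^-5

A = 119 ha = 1.19 × 10^6 m²
Δh = 30 ft = 9.144 m
S = ΔV / (A × Δh) = 120 m³ / (1.19 × 10^6 m² × 9.144 m) = 1.103 × 10^-5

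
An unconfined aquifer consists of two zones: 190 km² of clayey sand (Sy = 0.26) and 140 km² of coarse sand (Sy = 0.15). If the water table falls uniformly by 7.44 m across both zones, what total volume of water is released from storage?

ΔV ≈ 5.24 × 10^8 m³

A₁ = 190 km² = 1.9 × 10^8 m²; A₂ = 140 km² = 1.4 × 10^8 m²
ΔV₁ = 0.26 × 1.9 × 10^8 × 7.44 = 3.675 × 10^8 m³
ΔV₂ = 0.15 × 1.4 × 10^8 × 7.44 = 1.562 × 10^8 m³
ΔV = ΔV₁ + ΔV₂ = 5.238 × 10^8 m³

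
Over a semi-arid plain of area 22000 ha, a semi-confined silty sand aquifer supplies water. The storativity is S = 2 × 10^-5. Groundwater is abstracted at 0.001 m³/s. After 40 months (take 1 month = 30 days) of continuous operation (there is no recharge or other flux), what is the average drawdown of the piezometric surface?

A = 22000 ha = 2.2 × 10^8 m²
Q = 0.001 m³/s = 86.4 m³/d
t = 40 months = 1200 d
ΔV = Q × t = 86.4 m³/d × 1200 d = 1.037 × 10^5 m³
Δh = ΔV / (S × A) = 1.037 × 10^5 / (2 × 10^-5 × 2.2 × 10^8) = 23.56 m

Δh ≈ 23.6 m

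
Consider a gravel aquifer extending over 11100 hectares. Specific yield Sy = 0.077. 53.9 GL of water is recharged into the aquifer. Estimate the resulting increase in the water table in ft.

Δh ≈ 20.7 ft

A = 11100 hectares = 1.11 × 10^8 m²
ΔV = 53.9 GL = 5.39 × 10^7 m³
Δh = ΔV / (Sy × A) = 5.39 × 10^7 m³ / (0.077 × 1.11 × 10^8 m²) = 6.306 m
Δh = 6.306 m = 20.69 ft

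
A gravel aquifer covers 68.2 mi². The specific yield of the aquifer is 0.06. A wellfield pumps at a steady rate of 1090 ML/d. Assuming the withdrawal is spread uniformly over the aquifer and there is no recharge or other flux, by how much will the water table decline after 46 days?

A = 68.2 mi² = 1.766 × 10^8 m²
Q = 1090 ML/d = 1.09 × 10^6 m³/d
ΔV = Q × t = 1.09 × 10^6 m³/d × 46 d = 5.014 × 10^7 m³
Δh = ΔV / (Sy × A) = 5.014 × 10^7 / (0.06 × 1.766 × 10^8) = 4.731 m

Δh ≈ 4.73 m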